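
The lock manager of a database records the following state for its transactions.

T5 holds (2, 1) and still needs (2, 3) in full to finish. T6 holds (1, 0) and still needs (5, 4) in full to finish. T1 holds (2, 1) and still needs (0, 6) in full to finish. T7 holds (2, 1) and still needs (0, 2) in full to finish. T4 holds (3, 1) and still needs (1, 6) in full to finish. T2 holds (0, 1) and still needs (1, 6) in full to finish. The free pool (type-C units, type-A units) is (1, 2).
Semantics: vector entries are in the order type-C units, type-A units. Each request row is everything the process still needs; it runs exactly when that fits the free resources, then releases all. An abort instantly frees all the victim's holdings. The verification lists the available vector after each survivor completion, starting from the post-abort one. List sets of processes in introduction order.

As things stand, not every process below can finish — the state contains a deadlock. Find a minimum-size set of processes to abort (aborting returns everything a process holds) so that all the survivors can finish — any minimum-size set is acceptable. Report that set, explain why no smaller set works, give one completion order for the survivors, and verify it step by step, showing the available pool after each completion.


The answer: abort T4 and T2.
Key observation: aborting T4 and T2 returns (3, 2), and T1 — hopeless before — runs at step 4 with the returned capacity in the pool.
Why nothing smaller works — every single abort fails: T5 alone leaves T1 blocked (short on type-A units); T6 alone leaves T1 blocked (short on type-A units); T1 alone leaves T4 blocked (short on type-A units); T7 alone leaves T1 blocked (short on type-A units); T4 alone leaves T1 blocked (short on type-A units); T2 alone leaves T1 blocked (short on type-A units).
One survivor order: T7, T6, T5, T1. Verifying each step (post-abort pool first):
  pool = (4, 4)
  T7: need (0, 2) fits (4, 4); releases (2, 1), pool now (6, 5)
  T6: need (5, 4) fits (6, 5); releases (1, 0), pool now (7, 5)
  T5: need (2, 3) fits (7, 5); releases (2, 1), pool now (9, 6)
  T1: need (0, 6) fits (9, 6); releases (2, 1), pool now (11, 7)


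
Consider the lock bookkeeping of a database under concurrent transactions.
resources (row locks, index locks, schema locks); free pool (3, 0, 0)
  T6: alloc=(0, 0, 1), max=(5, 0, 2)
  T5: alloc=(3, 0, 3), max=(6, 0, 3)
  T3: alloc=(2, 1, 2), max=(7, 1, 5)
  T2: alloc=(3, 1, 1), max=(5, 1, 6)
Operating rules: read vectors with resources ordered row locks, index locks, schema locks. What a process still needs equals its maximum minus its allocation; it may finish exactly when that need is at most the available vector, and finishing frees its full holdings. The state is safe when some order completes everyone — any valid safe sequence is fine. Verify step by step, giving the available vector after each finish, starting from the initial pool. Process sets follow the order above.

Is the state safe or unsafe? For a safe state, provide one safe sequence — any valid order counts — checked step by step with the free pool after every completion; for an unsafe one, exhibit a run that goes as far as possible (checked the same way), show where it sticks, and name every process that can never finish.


SAFE, for example via the order T5, T3, T2, T6.
Key observation: the order's first zero-slack moment is T5 ((3, 0, 0) needed, (3, 0, 0) free — a requested resource with nothing to spare).
Check, step by step:
  pool = (3, 0, 0)
  T5: need (3, 0, 0) fits (3, 0, 0); releases (3, 0, 3), pool now (6, 0, 3)
  T3: need (5, 0, 3) fits (6, 0, 3); releases (2, 1, 2), pool now (8, 1, 5)
  T2: need (2, 0, 5) fits (8, 1, 5); releases (3, 1, 1), pool now (11, 2, 6)
  T6: need (5, 0, 1) fits (11, 2, 6); releases (0, 0, 1), pool now (11, 2, 7)


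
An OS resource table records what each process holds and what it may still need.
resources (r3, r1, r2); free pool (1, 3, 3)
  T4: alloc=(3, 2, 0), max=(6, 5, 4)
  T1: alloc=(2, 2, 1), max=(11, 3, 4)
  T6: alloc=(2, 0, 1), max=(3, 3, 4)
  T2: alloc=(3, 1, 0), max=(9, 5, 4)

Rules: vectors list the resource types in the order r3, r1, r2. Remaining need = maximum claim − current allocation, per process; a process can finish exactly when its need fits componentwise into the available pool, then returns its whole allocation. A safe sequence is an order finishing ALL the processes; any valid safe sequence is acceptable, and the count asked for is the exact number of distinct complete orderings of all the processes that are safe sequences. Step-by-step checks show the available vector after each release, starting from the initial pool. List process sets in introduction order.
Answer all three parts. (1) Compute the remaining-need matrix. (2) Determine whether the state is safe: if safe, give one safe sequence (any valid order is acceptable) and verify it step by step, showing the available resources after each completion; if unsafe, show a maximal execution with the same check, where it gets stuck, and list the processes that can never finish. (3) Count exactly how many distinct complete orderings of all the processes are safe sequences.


(1) Remaining need (order r3, r1, r2):
  T4: (3, 3, 4)
  T1: (9, 1, 3)
  T6: (1, 3, 3)
  T2: (6, 4, 4)
(2) SAFE. One safe sequence: T6, T4, T2, T1.
Key observation: T6 is the earliest step where a requested resource binds exactly: need (1, 3, 3), pool (1, 3, 3) at its turn.
Step-by-step check:
  pool = (1, 3, 3)
  T6 needs (1, 3, 3) <= (1, 3, 3) -> finishes; pool += (2, 0, 1) = (3, 3, 4)
  T4 needs (3, 3, 4) <= (3, 3, 4) -> finishes; pool += (3, 2, 0) = (6, 5, 4)
  T2 needs (6, 4, 4) <= (6, 5, 4) -> finishes; pool += (3, 1, 0) = (9, 6, 4)
  T1 needs (9, 1, 3) <= (9, 6, 4) -> finishes; pool += (2, 2, 1) = (11, 8, 5)
(3) Exactly 1 of the possible complete orderings is a safe sequence.


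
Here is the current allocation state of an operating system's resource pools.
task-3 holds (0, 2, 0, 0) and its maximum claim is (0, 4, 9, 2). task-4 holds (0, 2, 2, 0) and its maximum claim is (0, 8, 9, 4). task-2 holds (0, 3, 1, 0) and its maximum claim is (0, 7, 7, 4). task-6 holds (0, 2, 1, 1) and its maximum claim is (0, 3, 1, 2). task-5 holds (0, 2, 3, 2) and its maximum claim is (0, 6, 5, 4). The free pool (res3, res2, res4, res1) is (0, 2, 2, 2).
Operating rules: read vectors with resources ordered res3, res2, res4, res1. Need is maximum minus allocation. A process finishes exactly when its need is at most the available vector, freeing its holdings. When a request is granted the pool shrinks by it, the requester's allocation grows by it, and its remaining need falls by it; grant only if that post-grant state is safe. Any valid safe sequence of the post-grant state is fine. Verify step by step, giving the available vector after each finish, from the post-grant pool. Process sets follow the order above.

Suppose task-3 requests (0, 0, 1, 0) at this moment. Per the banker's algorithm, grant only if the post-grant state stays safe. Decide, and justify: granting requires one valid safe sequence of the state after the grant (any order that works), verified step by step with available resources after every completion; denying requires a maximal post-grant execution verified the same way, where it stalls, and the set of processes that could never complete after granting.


DENY. Granting would leave the state unsafe.
Key observation: the pool after task-6, task-5 is (0, 6, 5, 5); every surviving request exceeds it in res4, so progress ends there.
After a pretend grant, a maximal execution: task-6, task-5 — then nothing else fits. Step-by-step check:
  pool = (0, 2, 1, 2)
  task-6: need (0, 1, 0, 1) fits (0, 2, 1, 2); releases (0, 2, 1, 1), pool now (0, 4, 2, 3)
  task-5: need (0, 4, 2, 2) fits (0, 4, 2, 3); releases (0, 2, 3, 2), pool now (0, 6, 5, 5)
  task-3 cannot run: need (0, 2, 8, 2) vs free (0, 6, 5, 5) (insufficient res4)
  task-4 cannot run: need (0, 6, 7, 4) vs free (0, 6, 5, 5) (insufficient res4)
  task-2 cannot run: need (0, 4, 6, 4) vs free (0, 6, 5, 5) (insufficient res4)
Had the request been granted, task-3, task-4 and task-2 could never finish.


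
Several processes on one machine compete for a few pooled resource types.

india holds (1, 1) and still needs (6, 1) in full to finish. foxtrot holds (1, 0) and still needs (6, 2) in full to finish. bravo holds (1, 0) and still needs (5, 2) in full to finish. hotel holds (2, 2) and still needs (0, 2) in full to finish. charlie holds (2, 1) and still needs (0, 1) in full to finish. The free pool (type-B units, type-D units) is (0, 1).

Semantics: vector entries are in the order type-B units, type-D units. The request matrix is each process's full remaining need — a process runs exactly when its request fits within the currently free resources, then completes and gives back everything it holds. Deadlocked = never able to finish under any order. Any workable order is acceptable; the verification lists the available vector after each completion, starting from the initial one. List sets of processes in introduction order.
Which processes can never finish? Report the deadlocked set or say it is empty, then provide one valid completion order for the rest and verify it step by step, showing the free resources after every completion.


The deadlocked set is india, foxtrot and bravo.
Key observation: the pool after charlie, hotel is (4, 4); every surviving request exceeds it in type-B units, so progress ends there.
A valid finishing order for the others: charlie, hotel. Verifying each step:
  pool = (0, 1)
  charlie needs (0, 1) <= (0, 1) -> finishes; pool += (2, 1) = (2, 2)
  hotel needs (0, 2) <= (2, 2) -> finishes; pool += (2, 2) = (4, 4)
The blocked processes can never fit:
  blocked: india wants (6, 1), pool (4, 4) — not enough type-B units
  blocked: foxtrot wants (6, 2), pool (4, 4) — not enough type-B units
  blocked: bravo wants (5, 2), pool (4, 4) — not enough type-B units


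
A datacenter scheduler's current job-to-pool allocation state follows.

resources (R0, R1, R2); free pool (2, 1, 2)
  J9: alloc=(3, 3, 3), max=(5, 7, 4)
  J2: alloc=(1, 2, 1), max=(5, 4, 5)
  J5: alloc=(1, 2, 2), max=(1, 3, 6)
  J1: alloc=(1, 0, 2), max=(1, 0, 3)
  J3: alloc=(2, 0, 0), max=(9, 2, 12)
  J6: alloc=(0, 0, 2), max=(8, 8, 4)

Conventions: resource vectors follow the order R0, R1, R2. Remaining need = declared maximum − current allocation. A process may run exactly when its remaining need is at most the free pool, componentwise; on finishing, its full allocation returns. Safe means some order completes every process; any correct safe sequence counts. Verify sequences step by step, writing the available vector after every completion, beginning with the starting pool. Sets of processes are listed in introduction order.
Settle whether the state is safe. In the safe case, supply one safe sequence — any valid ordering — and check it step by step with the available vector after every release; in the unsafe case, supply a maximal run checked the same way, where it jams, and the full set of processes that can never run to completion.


SAFE — a valid safe sequence is J1, J5, J2, J9, J6, J3.
Key observation: at J5 the run first touches a limit — (0, 1, 4) against (3, 1, 4), exact on a resource it actually requests.
Step-by-step check:
  pool = (2, 1, 2)
  J1: need (0, 0, 1) fits (2, 1, 2); releases (1, 0, 2), pool now (3, 1, 4)
  J5: need (0, 1, 4) fits (3, 1, 4); releases (1, 2, 2), pool now (4, 3, 6)
  J2: need (4, 2, 4) fits (4, 3, 6); releases (1, 2, 1), pool now (5, 5, 7)
  J9: need (2, 4, 1) fits (5, 5, 7); releases (3, 3, 3), pool now (8, 8, 10)
  J6: need (8, 8, 2) fits (8, 8, 10); releases (0, 0, 2), pool now (8, 8, 12)
  J3: need (7, 2, 12) fits (8, 8, 12); releases (2, 0, 0), pool now (10, 8, 12)


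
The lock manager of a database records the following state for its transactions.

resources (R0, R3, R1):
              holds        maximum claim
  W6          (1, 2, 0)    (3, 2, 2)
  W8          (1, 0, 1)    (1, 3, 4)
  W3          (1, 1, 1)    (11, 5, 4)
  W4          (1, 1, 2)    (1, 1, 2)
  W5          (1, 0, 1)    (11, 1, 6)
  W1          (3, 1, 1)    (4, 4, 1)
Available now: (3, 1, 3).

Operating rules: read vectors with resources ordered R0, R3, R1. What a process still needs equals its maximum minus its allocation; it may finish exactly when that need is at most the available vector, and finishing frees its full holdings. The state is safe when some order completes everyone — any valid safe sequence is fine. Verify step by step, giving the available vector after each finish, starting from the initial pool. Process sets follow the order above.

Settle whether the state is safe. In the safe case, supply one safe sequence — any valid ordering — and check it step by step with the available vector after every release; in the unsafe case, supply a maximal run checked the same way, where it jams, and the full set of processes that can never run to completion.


UNSAFE — no complete ordering exists.
Key observation: even finishing W6, W8, W4, W1 leaves just (9, 5, 7) free — too little R0 for any of the remaining processes.
A maximal execution: W6, W8, W4, W1 — then nothing else fits. Walking it through:
  pool = (3, 1, 3)
  W6 needs (2, 0, 2) <= (3, 1, 3) -> finishes; pool += (1, 2, 0) = (4, 3, 3)
  W8 needs (0, 3, 3) <= (4, 3, 3) -> finishes; pool += (1, 0, 1) = (5, 3, 4)
  W4 needs (0, 0, 0) <= (5, 3, 4) -> finishes; pool += (1, 1, 2) = (6, 4, 6)
  W1 needs (1, 3, 0) <= (6, 4, 6) -> finishes; pool += (3, 1, 1) = (9, 5, 7)
  W3 cannot run: need (10, 4, 3) vs free (9, 5, 7) (insufficient R0)
  W5 cannot run: need (10, 1, 5) vs free (9, 5, 7) (insufficient R0)
Never able to finish: W3 and W5.


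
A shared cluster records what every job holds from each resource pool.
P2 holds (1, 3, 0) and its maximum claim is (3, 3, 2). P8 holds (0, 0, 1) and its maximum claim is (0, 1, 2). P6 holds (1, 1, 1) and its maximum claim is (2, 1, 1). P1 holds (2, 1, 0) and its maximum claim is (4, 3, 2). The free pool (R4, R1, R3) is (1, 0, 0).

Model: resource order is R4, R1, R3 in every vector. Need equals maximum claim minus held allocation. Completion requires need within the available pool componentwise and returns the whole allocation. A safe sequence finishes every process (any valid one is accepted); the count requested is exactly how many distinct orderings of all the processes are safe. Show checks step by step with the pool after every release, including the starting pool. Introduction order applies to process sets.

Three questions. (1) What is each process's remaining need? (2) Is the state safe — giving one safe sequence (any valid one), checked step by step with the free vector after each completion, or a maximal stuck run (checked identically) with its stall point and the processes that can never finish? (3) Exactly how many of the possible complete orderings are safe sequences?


(1) Remaining need (order R4, R1, R3):
  P2: (2, 0, 2)
  P8: (0, 1, 1)
  P6: (1, 0, 0)
  P1: (2, 2, 2)
(2) The state is SAFE; one workable sequence: P6, P8, P2, P1.
Key observation: the order's first zero-slack moment is P6 ((1, 0, 0) needed, (1, 0, 0) free — a requested resource with nothing to spare).
Check, step by step:
  pool = (1, 0, 0)
  P6: need (1, 0, 0) fits (1, 0, 0); releases (1, 1, 1), pool now (2, 1, 1)
  P8: need (0, 1, 1) fits (2, 1, 1); releases (0, 0, 1), pool now (2, 1, 2)
  P2: need (2, 0, 2) fits (2, 1, 2); releases (1, 3, 0), pool now (3, 4, 2)
  P1: need (2, 2, 2) fits (3, 4, 2); releases (2, 1, 0), pool now (5, 5, 2)
(3) Precisely 1 of the possible complete orderings is a safe sequence.


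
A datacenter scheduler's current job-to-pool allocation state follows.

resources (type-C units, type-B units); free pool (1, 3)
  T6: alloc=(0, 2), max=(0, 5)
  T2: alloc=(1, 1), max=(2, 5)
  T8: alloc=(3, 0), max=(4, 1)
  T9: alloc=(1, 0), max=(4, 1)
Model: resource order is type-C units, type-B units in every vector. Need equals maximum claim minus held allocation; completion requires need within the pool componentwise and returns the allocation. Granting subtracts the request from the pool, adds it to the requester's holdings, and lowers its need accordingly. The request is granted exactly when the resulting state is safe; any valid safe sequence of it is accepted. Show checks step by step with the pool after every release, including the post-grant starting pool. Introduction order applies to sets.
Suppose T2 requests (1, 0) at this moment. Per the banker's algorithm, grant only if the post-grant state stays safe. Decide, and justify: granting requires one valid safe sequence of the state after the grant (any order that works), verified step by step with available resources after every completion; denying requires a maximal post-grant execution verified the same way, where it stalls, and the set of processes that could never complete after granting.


GRANT. The post-grant state is safe; one safe sequence: T6, T2, T8, T9.
Key observation: after the grant the pool drops to (0, 3), which still lets T6 finish first and unwind the rest.
Step-by-step check of the post-grant state:
  pool = (0, 3)
  T6: need (0, 3) fits (0, 3); releases (0, 2), pool now (0, 5)
  T2: need (0, 4) fits (0, 5); releases (2, 1), pool now (2, 6)
  T8: need (1, 1) fits (2, 6); releases (3, 0), pool now (5, 6)
  T9: need (3, 1) fits (5, 6); releases (1, 0), pool now (6, 6)


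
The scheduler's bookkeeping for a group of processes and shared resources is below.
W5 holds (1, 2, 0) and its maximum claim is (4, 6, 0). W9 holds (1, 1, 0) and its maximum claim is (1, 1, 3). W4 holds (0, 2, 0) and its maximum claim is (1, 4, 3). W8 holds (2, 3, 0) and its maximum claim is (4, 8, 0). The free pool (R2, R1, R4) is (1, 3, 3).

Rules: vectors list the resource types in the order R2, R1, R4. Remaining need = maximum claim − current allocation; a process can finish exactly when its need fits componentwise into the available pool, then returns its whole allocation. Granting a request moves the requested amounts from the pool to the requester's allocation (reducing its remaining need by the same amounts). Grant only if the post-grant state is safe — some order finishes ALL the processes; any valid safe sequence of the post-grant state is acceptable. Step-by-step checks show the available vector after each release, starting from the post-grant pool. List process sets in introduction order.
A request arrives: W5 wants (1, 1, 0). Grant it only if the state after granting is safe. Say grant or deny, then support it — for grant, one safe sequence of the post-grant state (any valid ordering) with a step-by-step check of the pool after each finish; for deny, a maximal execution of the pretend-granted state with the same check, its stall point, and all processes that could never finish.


DENY: after the grant no complete ordering would exist.
Key observation: R2 is the bottleneck — with W9, W4 done the pool holds (1, 5, 3), short of every remaining need.
After a pretend grant, a maximal execution: W9, W4 — then nothing else fits. Walking it through:
  pool = (0, 2, 3)
  run W9 (needs (0, 0, 3), free (0, 2, 3)); after release of (1, 1, 0) the pool is (1, 3, 3)
  run W4 (needs (1, 2, 3), free (1, 3, 3)); after release of (0, 2, 0) the pool is (1, 5, 3)
  W5 still needs (2, 3, 0) but only (1, 5, 3) is free — short on R2
  W8 still needs (2, 5, 0) but only (1, 5, 3) is free — short on R2
Had the request been granted, W5 and W8 could never finish.


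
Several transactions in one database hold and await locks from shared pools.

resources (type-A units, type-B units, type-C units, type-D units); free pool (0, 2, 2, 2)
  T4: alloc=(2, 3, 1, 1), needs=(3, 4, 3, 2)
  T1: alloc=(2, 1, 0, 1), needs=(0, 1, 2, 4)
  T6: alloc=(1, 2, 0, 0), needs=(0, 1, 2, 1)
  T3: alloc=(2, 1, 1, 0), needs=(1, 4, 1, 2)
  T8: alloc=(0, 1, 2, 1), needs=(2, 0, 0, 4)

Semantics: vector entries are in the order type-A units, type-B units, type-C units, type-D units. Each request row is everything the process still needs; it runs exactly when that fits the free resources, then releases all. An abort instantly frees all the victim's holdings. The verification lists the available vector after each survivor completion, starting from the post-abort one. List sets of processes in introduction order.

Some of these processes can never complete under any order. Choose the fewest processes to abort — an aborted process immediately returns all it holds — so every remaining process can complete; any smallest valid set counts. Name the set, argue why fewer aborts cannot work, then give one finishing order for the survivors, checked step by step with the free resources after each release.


Abort T1.
Key observation: T8 had no path to completion before; after the abort of T1 ((2, 1, 0, 1) returned), step 4 is where it fits.
Why nothing smaller works: aborting no one leaves the state deadlocked as given.
Survivors finish in the order: T6, T3, T4, T8. Check, step by step (pool after the aborts first):
  pool = (2, 3, 2, 3)
  run T6 (needs (0, 1, 2, 1), free (2, 3, 2, 3)); after release of (1, 2, 0, 0) the pool is (3, 5, 2, 3)
  run T3 (needs (1, 4, 1, 2), free (3, 5, 2, 3)); after release of (2, 1, 1, 0) the pool is (5, 6, 3, 3)
  run T4 (needs (3, 4, 3, 2), free (5, 6, 3, 3)); after release of (2, 3, 1, 1) the pool is (7, 9, 4, 4)
  run T8 (needs (2, 0, 0, 4), free (7, 9, 4, 4)); after release of (0, 1, 2, 1) the pool is (7, 10, 6, 5)


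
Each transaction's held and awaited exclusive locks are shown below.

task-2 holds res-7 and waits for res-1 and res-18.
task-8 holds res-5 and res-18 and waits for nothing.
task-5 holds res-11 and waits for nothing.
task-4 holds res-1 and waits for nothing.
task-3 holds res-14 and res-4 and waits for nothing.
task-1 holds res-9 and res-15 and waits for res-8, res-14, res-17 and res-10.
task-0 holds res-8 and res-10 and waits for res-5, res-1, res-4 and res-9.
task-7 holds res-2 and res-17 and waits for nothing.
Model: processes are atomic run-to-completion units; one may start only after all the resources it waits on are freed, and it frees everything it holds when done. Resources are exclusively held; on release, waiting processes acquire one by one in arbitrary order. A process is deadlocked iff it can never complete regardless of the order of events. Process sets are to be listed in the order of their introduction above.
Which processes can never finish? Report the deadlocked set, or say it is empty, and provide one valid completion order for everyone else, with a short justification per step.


Deadlocked set: task-1 and task-0.
Key observation: the knot is the closed ring of waits task-1 -> task-0 -> task-1; no other process is dragged down with it.
The rest can finish in the order task-3, task-7, task-8, task-4, task-2, task-5.
Check, step by step:
  run task-3 (it waits on nothing); releases res-14 and res-4
  run task-7 (it waits on nothing); releases res-2 and res-17
  run task-8 (it waits on nothing); releases res-5 and res-18
  run task-4 (it waits on nothing); releases res-1
  task-2: everything it awaited (res-1 and res-18) is free; runs, freeing res-7
  run task-5 (it waits on nothing); releases res-11


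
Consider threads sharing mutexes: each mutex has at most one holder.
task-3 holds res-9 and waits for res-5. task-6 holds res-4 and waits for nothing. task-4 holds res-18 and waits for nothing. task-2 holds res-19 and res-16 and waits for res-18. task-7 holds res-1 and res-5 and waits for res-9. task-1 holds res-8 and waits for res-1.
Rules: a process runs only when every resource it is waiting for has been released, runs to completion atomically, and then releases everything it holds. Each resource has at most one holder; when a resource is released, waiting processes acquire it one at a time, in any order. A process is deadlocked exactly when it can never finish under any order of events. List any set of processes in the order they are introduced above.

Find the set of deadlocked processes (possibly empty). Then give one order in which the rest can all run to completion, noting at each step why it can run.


The deadlocked set is task-3, task-7 and task-1.
Key observation: along task-3 -> task-7 -> task-3, each member waits on what the next one holds — a deadlock; task-1 waits into the deadlock from upstream.
The rest can finish in the order task-6, task-4, task-2.
Verifying each step:
  run task-6 (it waits on nothing); releases res-4
  run task-4 (it waits on nothing); releases res-18
  task-2: everything it awaited (res-18) is free; runs, freeing res-19 and res-16


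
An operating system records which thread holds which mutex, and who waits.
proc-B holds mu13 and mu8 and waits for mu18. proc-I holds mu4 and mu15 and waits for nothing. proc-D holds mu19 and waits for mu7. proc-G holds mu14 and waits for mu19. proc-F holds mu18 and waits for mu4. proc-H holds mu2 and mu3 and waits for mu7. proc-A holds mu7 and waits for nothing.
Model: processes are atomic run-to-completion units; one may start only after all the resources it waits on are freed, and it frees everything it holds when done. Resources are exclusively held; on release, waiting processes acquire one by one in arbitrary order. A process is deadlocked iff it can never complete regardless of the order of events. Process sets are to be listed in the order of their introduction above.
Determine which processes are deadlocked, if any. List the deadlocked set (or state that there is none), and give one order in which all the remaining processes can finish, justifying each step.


No process is deadlocked.
Key observation: all waits point, directly or indirectly, at processes that can finish, so nothing is permanently blocked.
The rest can finish in the order proc-I, proc-F, proc-B, proc-A, proc-D, proc-H, proc-G.
Check, step by step:
  run proc-I (it waits on nothing); releases mu4 and mu15
  proc-F waits on mu4 — all released -> runs and releases mu18
  proc-B waits on mu18 — all released -> runs and releases mu13 and mu8
  run proc-A (it waits on nothing); releases mu7
  proc-D waits on mu7 — all released -> runs and releases mu19
  proc-H waits on mu7 — all released -> runs and releases mu2 and mu3
  proc-G waits on mu19 — all released -> runs and releases mu14


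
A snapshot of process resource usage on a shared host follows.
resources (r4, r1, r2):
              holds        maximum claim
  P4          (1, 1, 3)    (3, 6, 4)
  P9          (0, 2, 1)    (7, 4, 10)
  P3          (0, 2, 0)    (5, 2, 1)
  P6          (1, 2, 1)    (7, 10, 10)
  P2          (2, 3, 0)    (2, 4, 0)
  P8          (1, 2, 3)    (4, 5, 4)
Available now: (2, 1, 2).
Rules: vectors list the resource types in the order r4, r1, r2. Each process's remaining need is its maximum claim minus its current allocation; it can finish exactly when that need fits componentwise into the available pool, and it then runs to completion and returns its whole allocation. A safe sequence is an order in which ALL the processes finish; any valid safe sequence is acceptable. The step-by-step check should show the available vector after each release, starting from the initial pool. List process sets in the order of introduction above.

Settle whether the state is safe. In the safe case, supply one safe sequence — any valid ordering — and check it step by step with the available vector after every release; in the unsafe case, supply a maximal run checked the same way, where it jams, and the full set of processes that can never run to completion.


UNSAFE.
Key observation: once P2, P8, P4, P3 finish, the pool peaks at (6, 9, 8) — and every remaining process still needs more r2 than that.
Going as far as possible: P2, P8, P4, P3; after that, nothing fits. Verifying each step:
  pool = (2, 1, 2)
  run P2 (needs (0, 1, 0), free (2, 1, 2)); after release of (2, 3, 0) the pool is (4, 4, 2)
  run P8 (needs (3, 3, 1), free (4, 4, 2)); after release of (1, 2, 3) the pool is (5, 6, 5)
  run P4 (needs (2, 5, 1), free (5, 6, 5)); after release of (1, 1, 3) the pool is (6, 7, 8)
  run P3 (needs (5, 0, 1), free (6, 7, 8)); after release of (0, 2, 0) the pool is (6, 9, 8)
  P9 cannot run: need (7, 2, 9) vs free (6, 9, 8) (insufficient r4 and r2)
  P6 cannot run: need (6, 8, 9) vs free (6, 9, 8) (insufficient r2)
Never able to finish: P9 and P6.


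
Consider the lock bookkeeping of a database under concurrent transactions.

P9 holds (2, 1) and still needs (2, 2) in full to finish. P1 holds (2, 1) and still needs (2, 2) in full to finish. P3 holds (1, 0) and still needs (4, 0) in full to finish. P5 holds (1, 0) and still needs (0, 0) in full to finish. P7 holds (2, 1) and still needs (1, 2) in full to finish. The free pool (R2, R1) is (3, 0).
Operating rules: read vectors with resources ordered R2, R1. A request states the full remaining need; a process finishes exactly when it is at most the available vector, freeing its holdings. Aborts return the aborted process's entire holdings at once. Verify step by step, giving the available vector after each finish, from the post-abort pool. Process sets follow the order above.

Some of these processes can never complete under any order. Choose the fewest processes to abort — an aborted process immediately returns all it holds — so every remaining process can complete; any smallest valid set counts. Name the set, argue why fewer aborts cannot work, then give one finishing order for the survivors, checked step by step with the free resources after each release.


Minimum abort set: P9 and P7.
Key observation: aborting P9 and P7 returns (4, 2), and P1 — hopeless before — runs at step 1 with the returned capacity in the pool.
Why nothing smaller works — every single abort fails: P9 alone leaves P1 blocked (short on R1); P1 alone leaves P9 blocked (short on R1); P3 alone leaves P9 blocked (short on R1); P5 alone leaves P9 blocked (short on R1); P7 alone leaves P9 blocked (short on R1).
The survivors complete as P1, P5, P3. Step-by-step check (starting from the post-abort pool):
  pool = (7, 2)
  P1 needs (2, 2) <= (7, 2) -> finishes; pool += (2, 1) = (9, 3)
  P5 needs (0, 0) <= (9, 3) -> finishes; pool += (1, 0) = (10, 3)
  P3 needs (4, 0) <= (10, 3) -> finishes; pool += (1, 0) = (11, 3)


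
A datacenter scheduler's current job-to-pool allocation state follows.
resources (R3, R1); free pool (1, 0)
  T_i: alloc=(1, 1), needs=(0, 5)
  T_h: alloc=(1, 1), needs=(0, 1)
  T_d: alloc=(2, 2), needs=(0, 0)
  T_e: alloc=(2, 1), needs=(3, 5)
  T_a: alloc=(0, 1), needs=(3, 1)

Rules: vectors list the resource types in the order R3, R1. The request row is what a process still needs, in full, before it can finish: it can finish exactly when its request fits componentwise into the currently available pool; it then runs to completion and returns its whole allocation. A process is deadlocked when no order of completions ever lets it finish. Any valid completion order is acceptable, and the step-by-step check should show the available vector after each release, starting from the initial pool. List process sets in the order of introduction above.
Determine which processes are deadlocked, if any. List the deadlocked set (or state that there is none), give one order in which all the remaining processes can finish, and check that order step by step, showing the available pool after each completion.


The deadlocked set is T_i and T_e.
Key observation: the pool after T_d, T_h, T_a is (4, 4); every surviving request exceeds it in R1, so progress ends there.
One completion order for the rest: T_d, T_h, T_a. Step-by-step check:
  pool = (1, 0)
  T_d needs (0, 0) <= (1, 0) -> finishes; pool += (2, 2) = (3, 2)
  T_h needs (0, 1) <= (3, 2) -> finishes; pool += (1, 1) = (4, 3)
  T_a needs (3, 1) <= (4, 3) -> finishes; pool += (0, 1) = (4, 4)
The blocked processes can never fit:
  T_i cannot run: need (0, 5) vs free (4, 4) (insufficient R1)
  T_e cannot run: need (3, 5) vs free (4, 4) (insufficient R1)


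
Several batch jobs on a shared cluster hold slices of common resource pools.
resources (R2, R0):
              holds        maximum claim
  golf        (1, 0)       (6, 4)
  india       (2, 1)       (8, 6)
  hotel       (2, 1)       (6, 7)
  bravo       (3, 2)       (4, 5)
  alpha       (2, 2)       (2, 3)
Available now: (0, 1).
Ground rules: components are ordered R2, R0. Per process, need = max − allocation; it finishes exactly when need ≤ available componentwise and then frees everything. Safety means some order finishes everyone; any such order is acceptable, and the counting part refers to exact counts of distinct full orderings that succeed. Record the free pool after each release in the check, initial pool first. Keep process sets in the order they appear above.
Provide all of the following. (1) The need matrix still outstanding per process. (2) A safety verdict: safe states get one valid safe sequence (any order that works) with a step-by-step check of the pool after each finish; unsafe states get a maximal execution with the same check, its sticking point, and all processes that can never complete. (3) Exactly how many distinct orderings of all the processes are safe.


(1) Outstanding need per process (order R2, R0):
  golf: (5, 4)
  india: (6, 5)
  hotel: (4, 6)
  bravo: (1, 3)
  alpha: (0, 1)
(2) SAFE, for example via the order alpha, bravo, golf, india, hotel.
Key observation: alpha marks the first exact bind of the order: its need (0, 1) fits the free (0, 1) with zero slack on a requested resource.
Walking it through:
  pool = (0, 1)
  alpha: need (0, 1) fits (0, 1); releases (2, 2), pool now (2, 3)
  bravo: need (1, 3) fits (2, 3); releases (3, 2), pool now (5, 5)
  golf: need (5, 4) fits (5, 5); releases (1, 0), pool now (6, 5)
  india: need (6, 5) fits (6, 5); releases (2, 1), pool now (8, 6)
  hotel: need (4, 6) fits (8, 6); releases (2, 1), pool now (10, 7)
(3) Exactly 1 of the possible complete orderings is a safe sequence.


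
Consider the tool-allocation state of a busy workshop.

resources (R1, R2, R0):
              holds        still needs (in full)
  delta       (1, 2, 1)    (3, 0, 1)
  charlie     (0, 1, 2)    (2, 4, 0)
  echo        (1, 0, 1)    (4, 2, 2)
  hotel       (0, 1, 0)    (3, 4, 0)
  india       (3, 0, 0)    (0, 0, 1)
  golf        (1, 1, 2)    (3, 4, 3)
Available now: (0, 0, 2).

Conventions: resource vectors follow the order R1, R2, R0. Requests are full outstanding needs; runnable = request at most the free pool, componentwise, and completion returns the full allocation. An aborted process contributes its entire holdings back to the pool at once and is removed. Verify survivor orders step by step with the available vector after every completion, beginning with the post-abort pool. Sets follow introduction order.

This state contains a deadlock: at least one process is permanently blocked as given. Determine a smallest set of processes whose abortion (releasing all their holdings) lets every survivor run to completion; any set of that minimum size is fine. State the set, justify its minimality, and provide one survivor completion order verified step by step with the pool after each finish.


Abort charlie and golf.
Key observation: aborting charlie and golf returns (1, 2, 4), and hotel — hopeless before — runs at step 4 with the returned capacity in the pool.
No one abort is enough; case by case: delta alone leaves charlie blocked (short on R2); charlie alone leaves hotel blocked (short on R2); echo alone leaves charlie blocked (short on R2); hotel alone leaves charlie blocked (short on R2); india alone leaves charlie blocked (short on R2); golf alone leaves charlie blocked (short on R2).
One survivor order: india, echo, delta, hotel. Step-by-step check (post-abort pool first):
  pool = (1, 2, 6)
  run india (needs (0, 0, 1), free (1, 2, 6)); after release of (3, 0, 0) the pool is (4, 2, 6)
  run echo (needs (4, 2, 2), free (4, 2, 6)); after release of (1, 0, 1) the pool is (5, 2, 7)
  run delta (needs (3, 0, 1), free (5, 2, 7)); after release of (1, 2, 1) the pool is (6, 4, 8)
  run hotel (needs (3, 4, 0), free (6, 4, 8)); after release of (0, 1, 0) the pool is (6, 5, 8)


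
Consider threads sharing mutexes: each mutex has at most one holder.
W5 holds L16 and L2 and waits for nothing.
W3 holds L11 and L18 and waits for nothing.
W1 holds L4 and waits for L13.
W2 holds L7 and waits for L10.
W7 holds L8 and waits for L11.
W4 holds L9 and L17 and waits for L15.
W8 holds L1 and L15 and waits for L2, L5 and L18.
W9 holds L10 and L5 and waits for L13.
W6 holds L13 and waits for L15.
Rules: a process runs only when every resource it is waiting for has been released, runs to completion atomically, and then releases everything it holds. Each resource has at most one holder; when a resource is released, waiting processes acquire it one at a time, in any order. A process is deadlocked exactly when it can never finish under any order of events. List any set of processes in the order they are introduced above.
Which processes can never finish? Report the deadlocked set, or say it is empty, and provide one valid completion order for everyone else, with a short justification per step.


Deadlocked: W1, W2, W4, W8, W9 and W6.
Key observation: the knot is the closed ring of waits W6 -> W8 -> W9 -> W6; W1, W2 and W4 wait into the deadlock from upstream.
A valid finishing order for the others: W3, W7, W5.
Step-by-step check:
  W3 waits on nothing -> runs at once and releases L11 and L18
  W7 waits on L11 — all released -> runs and releases L8
  W5 waits on nothing -> runs at once and releases L16 and L2


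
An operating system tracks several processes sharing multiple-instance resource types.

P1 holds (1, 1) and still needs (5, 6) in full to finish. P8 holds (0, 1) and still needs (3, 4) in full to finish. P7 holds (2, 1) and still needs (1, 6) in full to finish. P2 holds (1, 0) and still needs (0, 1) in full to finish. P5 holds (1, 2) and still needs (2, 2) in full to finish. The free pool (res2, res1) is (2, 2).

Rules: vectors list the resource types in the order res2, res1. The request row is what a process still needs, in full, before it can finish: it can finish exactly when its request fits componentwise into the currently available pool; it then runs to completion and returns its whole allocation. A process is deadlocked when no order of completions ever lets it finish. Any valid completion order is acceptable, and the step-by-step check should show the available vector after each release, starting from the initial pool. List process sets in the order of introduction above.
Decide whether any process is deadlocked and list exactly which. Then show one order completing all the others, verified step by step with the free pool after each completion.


Deadlocked: P1 and P7.
Key observation: P5, P2, P8 can finish, but then (4, 5) is all there is, and the blocked group's res1 demands exceed it.
A valid finishing order for the others: P5, P2, P8. Walking it through:
  pool = (2, 2)
  P5: need (2, 2) fits (2, 2); releases (1, 2), pool now (3, 4)
  P2: need (0, 1) fits (3, 4); releases (1, 0), pool now (4, 4)
  P8: need (3, 4) fits (4, 4); releases (0, 1), pool now (4, 5)
The blocked processes can never fit:
  P1 cannot run: need (5, 6) vs free (4, 5) (insufficient res2 and res1)
  P7 cannot run: need (1, 6) vs free (4, 5) (insufficient res1)


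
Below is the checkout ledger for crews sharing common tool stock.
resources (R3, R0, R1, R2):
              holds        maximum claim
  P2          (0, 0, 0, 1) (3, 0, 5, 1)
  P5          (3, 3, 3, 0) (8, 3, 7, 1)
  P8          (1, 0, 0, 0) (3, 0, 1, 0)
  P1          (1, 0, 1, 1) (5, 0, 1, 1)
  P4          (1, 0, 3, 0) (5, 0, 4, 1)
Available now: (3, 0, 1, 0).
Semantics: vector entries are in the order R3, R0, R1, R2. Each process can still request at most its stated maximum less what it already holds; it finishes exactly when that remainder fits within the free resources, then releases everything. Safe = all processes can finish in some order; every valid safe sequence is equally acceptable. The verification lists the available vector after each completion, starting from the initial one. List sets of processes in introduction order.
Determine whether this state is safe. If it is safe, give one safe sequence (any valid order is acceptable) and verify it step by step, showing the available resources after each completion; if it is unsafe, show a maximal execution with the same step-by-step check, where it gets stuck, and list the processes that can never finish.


SAFE, for example via the order P8, P1, P4, P2, P5.
Key observation: P8 marks the first exact bind of the order: its need (2, 0, 1, 0) fits the free (3, 0, 1, 0) with zero slack on a requested resource.
Step-by-step check:
  pool = (3, 0, 1, 0)
  P8 needs (2, 0, 1, 0) <= (3, 0, 1, 0) -> finishes; pool += (1, 0, 0, 0) = (4, 0, 1, 0)
  P1 needs (4, 0, 0, 0) <= (4, 0, 1, 0) -> finishes; pool += (1, 0, 1, 1) = (5, 0, 2, 1)
  P4 needs (4, 0, 1, 1) <= (5, 0, 2, 1) -> finishes; pool += (1, 0, 3, 0) = (6, 0, 5, 1)
  P2 needs (3, 0, 5, 0) <= (6, 0, 5, 1) -> finishes; pool += (0, 0, 0, 1) = (6, 0, 5, 2)
  P5 needs (5, 0, 4, 1) <= (6, 0, 5, 2) -> finishes; pool += (3, 3, 3, 0) = (9, 3, 8, 2)
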